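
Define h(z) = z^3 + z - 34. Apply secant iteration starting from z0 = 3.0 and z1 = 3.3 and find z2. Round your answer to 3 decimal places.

3.130

h(3.0) = -4.00000, h(3.3) = 5.23700
z2 = 3.30000 − 5.23700·(3.30000 − 3.00000) / (5.23700 − (-4.00000)) = 3.30000 − (1.57110)/(9.23700) = 3.12991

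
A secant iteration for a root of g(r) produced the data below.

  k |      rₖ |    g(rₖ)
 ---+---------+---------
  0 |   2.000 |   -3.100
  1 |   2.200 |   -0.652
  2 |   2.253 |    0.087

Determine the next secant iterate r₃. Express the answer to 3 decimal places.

r₃ = 2.253 − 0.087·(2.253 − 2.200) / (0.087 − (-0.652))
   = 2.253 − (0.00461)/(0.73900) = 2.24676

2.247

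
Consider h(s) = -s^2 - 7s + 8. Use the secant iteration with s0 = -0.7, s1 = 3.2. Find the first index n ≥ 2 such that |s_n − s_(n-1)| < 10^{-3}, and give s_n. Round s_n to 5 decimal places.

n = 6, s_n = 1.00000

h(-0.7) = 12.4100000, h(3.2) = -24.6400000
s2 = 3.2000000 − (-24.6400000)·(3.9000000)/(-37.0500000) = 0.6063158;  |Δ| = 2.5936842
h(0.6063158) = 3.3881706
s3 = 0.6063158 − 3.3881706·(-2.5936842)/(28.0281706) = 0.9198519;  |Δ| = 0.3135361
h(0.9198519) = 0.7149088
s4 = 0.9198519 − 0.7149088·(0.3135361)/(-2.6732618) = 1.0037007;  |Δ| = 0.0838488
h(1.0037007) = -0.0333202
s5 = 1.0037007 − (-0.0333202)·(0.0838488)/(-0.7482291) = 0.9999668;  |Δ| = 0.0037340
h(0.9999668) = 0.0002991
s6 = 0.9999668 − 0.0002991·(-0.0037340)/(0.0336194) = 1.0000000;  |Δ| = 0.0000332
|s6 − s5| = 0.0000332 < 10^{-3}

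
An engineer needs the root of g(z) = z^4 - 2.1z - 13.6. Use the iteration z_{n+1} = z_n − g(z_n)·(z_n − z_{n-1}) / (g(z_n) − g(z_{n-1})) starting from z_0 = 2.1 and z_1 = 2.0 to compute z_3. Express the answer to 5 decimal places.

2.05758

g(2.1) = 1.4381000, g(2.0) = -1.8000000
z_2 = 2.0000000 − (-1.8000000)·(2.0000000 − 2.1000000) / (-1.8000000 − 1.4381000) = 2.0000000 − (0.1800000)/(-3.2381000) = 2.0555882
g(2.0555882) = -0.0623695
z_3 = 2.0555882 − (-0.0623695)·(2.0555882 − 2.0000000) / (-0.0623695 − (-1.8000000)) = 2.0555882 − (-0.0034670)/(1.7376305) = 2.0575834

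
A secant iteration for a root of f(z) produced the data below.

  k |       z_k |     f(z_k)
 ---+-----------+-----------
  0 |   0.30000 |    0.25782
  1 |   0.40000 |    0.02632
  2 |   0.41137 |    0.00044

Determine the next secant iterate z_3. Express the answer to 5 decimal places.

0.41156

z_3 = 0.41137 − 0.00044·(0.41137 − 0.40000) / (0.00044 − 0.02632)
   = 0.41137 − (0.0000050)/(-0.0258800) = 0.4115633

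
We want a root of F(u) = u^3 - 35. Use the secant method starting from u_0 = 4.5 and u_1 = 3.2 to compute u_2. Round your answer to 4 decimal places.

3.2497

F(4.5) = 56.125000, F(3.2) = -2.232000
u_2 = 3.200000 − (-2.232000)·(3.200000 − 4.500000) / (-2.232000 − 56.125000) = 3.200000 − (2.901600)/(-58.357000) = 3.249722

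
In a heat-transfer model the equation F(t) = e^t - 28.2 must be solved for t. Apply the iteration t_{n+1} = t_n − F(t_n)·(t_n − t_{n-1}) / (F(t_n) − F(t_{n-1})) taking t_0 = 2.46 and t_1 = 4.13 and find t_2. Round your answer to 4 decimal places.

F(2.46) = -16.495188, F(4.13) = 33.977923
t_2 = 4.130000 − 33.977923·(4.130000 − 2.460000) / (33.977923 − (-16.495188)) = 4.130000 − (56.743131)/(50.473111) = 3.005775

3.0058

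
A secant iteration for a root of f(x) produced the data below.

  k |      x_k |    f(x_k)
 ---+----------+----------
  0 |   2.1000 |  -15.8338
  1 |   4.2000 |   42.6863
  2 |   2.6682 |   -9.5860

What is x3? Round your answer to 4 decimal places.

2.9491

x3 = 2.6682 − (-9.5860)·(2.6682 − 4.2000) / (-9.5860 − 42.6863)
   = 2.6682 − (14.683835)/(-52.272300) = 2.949110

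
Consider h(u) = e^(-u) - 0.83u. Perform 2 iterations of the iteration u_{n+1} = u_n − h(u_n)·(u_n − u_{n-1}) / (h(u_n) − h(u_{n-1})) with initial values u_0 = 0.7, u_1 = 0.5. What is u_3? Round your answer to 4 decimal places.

h(0.7) = -0.084415, h(0.5) = 0.191531
u_2 = 0.500000 − 0.191531·(0.500000 − 0.700000) / (0.191531 − (-0.084415)) = 0.500000 − (-0.038306)/(0.275945) = 0.638818
h(0.638818) = -0.002303
u_3 = 0.638818 − (-0.002303)·(0.638818 − 0.500000) / (-0.002303 − 0.191531) = 0.638818 − (-0.000320)/(-0.193833) = 0.637169

0.6372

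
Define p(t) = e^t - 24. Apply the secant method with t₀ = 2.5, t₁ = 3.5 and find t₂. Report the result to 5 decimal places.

3.06454

p(2.5) = -11.8175060, p(3.5) = 9.1154520
t₂ = 3.5000000 − 9.1154520·(3.5000000 − 2.5000000) / (9.1154520 − (-11.8175060)) = 3.5000000 − (9.1154520)/(20.9329580) = 3.0645407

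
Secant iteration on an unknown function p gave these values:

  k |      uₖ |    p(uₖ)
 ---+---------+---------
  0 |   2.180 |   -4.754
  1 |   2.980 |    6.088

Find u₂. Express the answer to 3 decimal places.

u₂ = 2.980 − 6.088·(2.980 − 2.180) / (6.088 − (-4.754))
   = 2.980 − (4.87040)/(10.84200) = 2.53078

2.531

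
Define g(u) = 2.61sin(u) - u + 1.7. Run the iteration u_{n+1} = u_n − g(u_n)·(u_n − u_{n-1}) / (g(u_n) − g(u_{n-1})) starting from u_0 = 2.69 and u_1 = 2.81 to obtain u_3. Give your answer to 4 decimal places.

g(2.69) = 0.149002, g(2.81) = -0.260316
u_2 = 2.810000 − (-0.260316)·(2.810000 − 2.690000) / (-0.260316 − 0.149002) = 2.810000 − (-0.031238)/(-0.409318) = 2.733683
g(2.733683) = 0.001682
u_3 = 2.733683 − 0.001682·(2.733683 − 2.810000) / (0.001682 − (-0.260316)) = 2.733683 − (-0.000128)/(0.261998) = 2.734173

2.7342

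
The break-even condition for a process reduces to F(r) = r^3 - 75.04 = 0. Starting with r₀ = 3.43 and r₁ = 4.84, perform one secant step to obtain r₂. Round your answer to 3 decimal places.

4.100

F(3.43) = -34.68639, F(4.84) = 38.33990
r₂ = 4.84000 − 38.33990·(4.84000 − 3.43000) / (38.33990 − (-34.68639)) = 4.84000 − (54.05926)/(73.02630) = 4.09973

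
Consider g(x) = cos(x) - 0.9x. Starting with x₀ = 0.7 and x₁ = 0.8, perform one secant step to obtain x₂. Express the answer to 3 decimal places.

0.785

g(0.7) = 0.13484, g(0.8) = -0.02329
x₂ = 0.80000 − (-0.02329)·(0.80000 − 0.70000) / (-0.02329 − 0.13484) = 0.80000 − (-0.00233)/(-0.15814) = 0.78527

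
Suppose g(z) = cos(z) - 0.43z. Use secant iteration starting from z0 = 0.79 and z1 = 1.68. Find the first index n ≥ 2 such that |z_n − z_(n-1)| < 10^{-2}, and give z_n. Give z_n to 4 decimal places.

g(0.79) = 0.364145, g(1.68) = -0.831387
z2 = 1.680000 − (-0.831387)·(0.890000)/(-1.195532) = 1.061084;  |Δ| = 0.618916
g(1.061084) = 0.031660
z3 = 1.061084 − 0.031660·(-0.618916)/(0.863047) = 1.083788;  |Δ| = 0.022705
g(1.083788) = 0.001955
z4 = 1.083788 − 0.001955·(0.022705)/(-0.029705) = 1.085282;  |Δ| = 0.001494
|z4 − z3| = 0.001494 < 10^{-2}

n = 4, z_n = 1.0853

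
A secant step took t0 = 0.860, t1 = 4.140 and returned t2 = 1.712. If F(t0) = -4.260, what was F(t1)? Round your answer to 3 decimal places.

The secant line through (0.860, -4.260) and (4.140, F(t1)) crosses zero at t2 = 1.712.
So (0.860, -4.260), (4.140, F(t1)), (1.712, 0) are collinear:
F(t1) = -4.260 · (4.140 − 1.712) / (0.860 − 1.712) = -4.260 · (2.42800)/(-0.85200) = 12.14000

12.140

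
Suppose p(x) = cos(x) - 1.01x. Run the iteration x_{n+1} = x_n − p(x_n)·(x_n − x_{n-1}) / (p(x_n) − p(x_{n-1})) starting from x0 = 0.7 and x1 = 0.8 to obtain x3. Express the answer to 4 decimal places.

p(0.7) = 0.057842, p(0.8) = -0.111293
x2 = 0.800000 − (-0.111293)·(0.800000 − 0.700000) / (-0.111293 − 0.057842) = 0.800000 − (-0.011129)/(-0.169135) = 0.734199
p(0.734199) = 0.000827
x3 = 0.734199 − 0.000827·(0.734199 − 0.800000) / (0.000827 − (-0.111293)) = 0.734199 − (-0.000054)/(0.112120) = 0.734684

0.7347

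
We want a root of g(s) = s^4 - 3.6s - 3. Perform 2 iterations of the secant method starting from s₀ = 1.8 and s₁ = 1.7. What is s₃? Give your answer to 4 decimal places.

g(1.8) = 1.017600, g(1.7) = -0.767900
s₂ = 1.700000 − (-0.767900)·(1.700000 − 1.800000) / (-0.767900 − 1.017600) = 1.700000 − (0.076790)/(-1.785500) = 1.743008
g(1.743008) = -0.044925
s₃ = 1.743008 − (-0.044925)·(1.743008 − 1.700000) / (-0.044925 − (-0.767900)) = 1.743008 − (-0.001932)/(0.722975) = 1.745680

1.7457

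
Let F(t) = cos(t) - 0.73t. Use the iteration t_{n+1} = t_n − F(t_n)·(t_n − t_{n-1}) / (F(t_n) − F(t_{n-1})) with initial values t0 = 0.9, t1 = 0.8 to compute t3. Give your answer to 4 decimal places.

0.8765

F(0.9) = -0.035390, F(0.8) = 0.112707
t2 = 0.800000 − 0.112707·(0.800000 − 0.900000) / (0.112707 − (-0.035390)) = 0.800000 − (-0.011271)/(0.148097) = 0.876103
F(0.876103) = 0.000594
t3 = 0.876103 − 0.000594·(0.876103 − 0.800000) / (0.000594 − 0.112707) = 0.876103 − (0.000045)/(-0.112113) = 0.876507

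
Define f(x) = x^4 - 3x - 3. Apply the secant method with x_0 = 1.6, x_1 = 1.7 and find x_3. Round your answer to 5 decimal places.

f(1.6) = -1.2464000, f(1.7) = 0.2521000
x_2 = 1.7000000 − 0.2521000·(1.7000000 − 1.6000000) / (0.2521000 − (-1.2464000)) = 1.7000000 − (0.0252100)/(1.4985000) = 1.6831765
f(1.6831765) = -0.0231693
x_3 = 1.6831765 − (-0.0231693)·(1.6831765 − 1.7000000) / (-0.0231693 − 0.2521000) = 1.6831765 − (0.0003898)/(-0.2752693) = 1.6845925

1.68459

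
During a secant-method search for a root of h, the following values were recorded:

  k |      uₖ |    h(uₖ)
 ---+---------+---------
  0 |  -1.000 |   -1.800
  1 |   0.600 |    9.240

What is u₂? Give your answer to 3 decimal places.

u₂ = 0.600 − 9.240·(0.600 − (-1.000)) / (9.240 − (-1.800))
   = 0.600 − (14.78400)/(11.04000) = -0.73913

-0.739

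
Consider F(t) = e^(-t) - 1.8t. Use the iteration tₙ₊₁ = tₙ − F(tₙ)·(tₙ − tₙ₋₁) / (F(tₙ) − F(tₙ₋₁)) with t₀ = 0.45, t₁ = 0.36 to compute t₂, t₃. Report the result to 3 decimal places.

0.380, 0.380

F(0.45) = -0.17237, F(0.36) = 0.04968
t₂ = 0.36000 − 0.04968·(0.36000 − 0.45000) / (0.04968 − (-0.17237)) = 0.36000 − (-0.00447)/(0.22205) = 0.38013
F(0.38013) = -0.00047
t₃ = 0.38013 − (-0.00047)·(0.38013 − 0.36000) / (-0.00047 − 0.04968) = 0.38013 − (-0.00001)/(-0.05015) = 0.37994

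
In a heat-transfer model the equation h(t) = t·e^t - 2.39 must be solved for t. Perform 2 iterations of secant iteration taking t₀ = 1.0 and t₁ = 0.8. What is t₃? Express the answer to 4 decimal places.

0.9374

h(1.0) = 0.328282, h(0.8) = -0.609567
t₂ = 0.800000 − (-0.609567)·(0.800000 − 1.000000) / (-0.609567 − 0.328282) = 0.800000 − (0.121913)/(-0.937849) = 0.929993
h(0.929993) = -0.032943
t₃ = 0.929993 − (-0.032943)·(0.929993 − 0.800000) / (-0.032943 − (-0.609567)) = 0.929993 − (-0.004282)/(0.576625) = 0.937419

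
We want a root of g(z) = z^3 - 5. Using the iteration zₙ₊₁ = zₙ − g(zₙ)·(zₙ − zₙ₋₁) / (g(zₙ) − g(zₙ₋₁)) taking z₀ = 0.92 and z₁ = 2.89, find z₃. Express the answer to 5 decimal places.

g(0.92) = -4.2213120, g(2.89) = 19.1375690
z₂ = 2.8900000 − 19.1375690·(2.8900000 − 0.9200000) / (19.1375690 − (-4.2213120)) = 2.8900000 − (37.7010109)/(23.3588810) = 1.2760095
g(1.2760095) = -2.9224008
z₃ = 1.2760095 − (-2.9224008)·(1.2760095 − 2.8900000) / (-2.9224008 − 19.1375690) = 1.2760095 − (4.7167270)/(-22.0599698) = 1.4898234

1.48982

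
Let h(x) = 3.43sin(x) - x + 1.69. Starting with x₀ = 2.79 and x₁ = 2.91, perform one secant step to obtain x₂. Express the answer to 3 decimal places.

h(2.79) = 0.08127, h(2.91) = -0.43272
x₂ = 2.91000 − (-0.43272)·(2.91000 − 2.79000) / (-0.43272 − 0.08127) = 2.91000 − (-0.05193)/(-0.51399) = 2.80897

2.809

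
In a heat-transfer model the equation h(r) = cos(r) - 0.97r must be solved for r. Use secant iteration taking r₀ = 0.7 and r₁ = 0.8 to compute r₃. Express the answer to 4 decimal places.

h(0.7) = 0.085842, h(0.8) = -0.079293
r₂ = 0.800000 − (-0.079293)·(0.800000 − 0.700000) / (-0.079293 − 0.085842) = 0.800000 − (-0.007929)/(-0.165135) = 0.751983
h(0.751983) = 0.000912
r₃ = 0.751983 − 0.000912·(0.751983 − 0.800000) / (0.000912 − (-0.079293)) = 0.751983 − (-0.000044)/(0.080206) = 0.752529

0.7525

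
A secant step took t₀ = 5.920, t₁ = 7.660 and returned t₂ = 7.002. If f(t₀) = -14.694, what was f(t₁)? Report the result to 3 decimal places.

The secant line through (5.920, -14.694) and (7.660, f(t₁)) crosses zero at t₂ = 7.002.
So (5.920, -14.694), (7.660, f(t₁)), (7.002, 0) are collinear:
f(t₁) = -14.694 · (7.660 − 7.002) / (5.920 − 7.002) = -14.694 · (0.65800)/(-1.08200) = 8.93591

8.936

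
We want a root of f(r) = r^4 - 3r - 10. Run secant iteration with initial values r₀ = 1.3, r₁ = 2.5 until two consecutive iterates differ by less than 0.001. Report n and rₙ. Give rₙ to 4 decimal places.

f(1.3) = -11.043900, f(2.5) = 21.562500
r₂ = 2.500000 − 21.562500·(1.200000)/(32.606400) = 1.706444;  |Δ| = 0.793556
f(1.706444) = -6.639870
r₃ = 1.706444 − (-6.639870)·(-0.793556)/(-28.202370) = 1.893276;  |Δ| = 0.186832
f(1.893276) = -2.831225
r₄ = 1.893276 − (-2.831225)·(0.186832)/(3.808645) = 2.032161;  |Δ| = 0.138885
f(2.032161) = 0.957767
r₅ = 2.032161 − 0.957767·(0.138885)/(3.788992) = 1.997054;  |Δ| = 0.035107
f(1.997054) = -0.085214
r₆ = 1.997054 − (-0.085214)·(-0.035107)/(-1.042982) = 1.999923;  |Δ| = 0.002868
f(1.999923) = -0.002241
r₇ = 1.999923 − (-0.002241)·(0.002868)/(0.082973) = 2.000000;  |Δ| = 0.000077
|r₇ − r₆| = 0.000077 < 0.001

n = 7, rₙ = 2.0000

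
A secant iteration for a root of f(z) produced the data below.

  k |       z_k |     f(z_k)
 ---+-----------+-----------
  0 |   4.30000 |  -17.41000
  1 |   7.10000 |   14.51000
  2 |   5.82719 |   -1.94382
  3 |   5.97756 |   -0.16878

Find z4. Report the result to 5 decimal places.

5.99186

z4 = 5.97756 − (-0.16878)·(5.97756 − 5.82719) / (-0.16878 − (-1.94382))
   = 5.97756 − (-0.0253794)/(1.7750400) = 5.9918580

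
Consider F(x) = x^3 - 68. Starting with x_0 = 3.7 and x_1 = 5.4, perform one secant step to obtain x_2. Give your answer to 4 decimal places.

F(3.7) = -17.347000, F(5.4) = 89.464000
x_2 = 5.400000 − 89.464000·(5.400000 − 3.700000) / (89.464000 − (-17.347000)) = 5.400000 − (152.088800)/(106.811000) = 3.976094

3.9761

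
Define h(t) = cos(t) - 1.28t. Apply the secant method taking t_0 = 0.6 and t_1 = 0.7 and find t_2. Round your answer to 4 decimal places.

h(0.6) = 0.057336, h(0.7) = -0.131158
t_2 = 0.700000 − (-0.131158)·(0.700000 − 0.600000) / (-0.131158 − 0.057336) = 0.700000 − (-0.013116)/(-0.188493) = 0.630418

0.6304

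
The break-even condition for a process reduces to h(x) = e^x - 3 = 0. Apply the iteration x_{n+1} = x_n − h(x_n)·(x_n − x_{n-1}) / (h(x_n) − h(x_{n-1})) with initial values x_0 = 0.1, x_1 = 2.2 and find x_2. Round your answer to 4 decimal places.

h(0.1) = -1.894829, h(2.2) = 6.025013
x_2 = 2.200000 − 6.025013·(2.200000 − 0.100000) / (6.025013 − (-1.894829)) = 2.200000 − (12.652528)/(7.919843) = 0.602427

0.6024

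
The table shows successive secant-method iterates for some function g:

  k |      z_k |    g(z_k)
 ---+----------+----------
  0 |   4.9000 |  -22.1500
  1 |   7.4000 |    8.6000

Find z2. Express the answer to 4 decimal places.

6.7008

z2 = 7.4000 − 8.6000·(7.4000 − 4.9000) / (8.6000 − (-22.1500))
   = 7.4000 − (21.500000)/(30.750000) = 6.700813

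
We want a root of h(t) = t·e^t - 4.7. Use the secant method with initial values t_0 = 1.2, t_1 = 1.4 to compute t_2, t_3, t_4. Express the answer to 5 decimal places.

1.28456, 1.29111, 1.29165

h(1.2) = -0.7158597, h(1.4) = 0.9772800
t_2 = 1.4000000 − 0.9772800·(1.4000000 − 1.2000000) / (0.9772800 − (-0.7158597)) = 1.4000000 − (0.1954560)/(1.6931396) = 1.2845600
h(1.2845600) = -0.0587845
t_3 = 1.2845600 − (-0.0587845)·(1.2845600 − 1.4000000) / (-0.0587845 − 0.9772800) = 1.2845600 − (0.0067861)/(-1.0360644) = 1.2911099
h(1.2911099) = -0.0044647
t_4 = 1.2911099 − (-0.0044647)·(1.2911099 − 1.2845600) / (-0.0044647 − (-0.0587845)) = 1.2911099 − (-0.0000292)/(0.0543198) = 1.2916482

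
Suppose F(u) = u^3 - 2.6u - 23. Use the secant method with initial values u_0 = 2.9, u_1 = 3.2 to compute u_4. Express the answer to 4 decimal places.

F(2.9) = -6.151000, F(3.2) = 1.448000
u_2 = 3.200000 − 1.448000·(3.200000 − 2.900000) / (1.448000 − (-6.151000)) = 3.200000 − (0.434400)/(7.599000) = 3.142835
F(3.142835) = -0.128307
u_3 = 3.142835 − (-0.128307)·(3.142835 − 3.200000) / (-0.128307 − 1.448000) = 3.142835 − (0.007335)/(-1.576307) = 3.147488
F(3.147488) = -0.002319
u_4 = 3.147488 − (-0.002319)·(3.147488 − 3.142835) / (-0.002319 − (-0.128307)) = 3.147488 − (-0.000011)/(0.125988) = 3.147573

3.1476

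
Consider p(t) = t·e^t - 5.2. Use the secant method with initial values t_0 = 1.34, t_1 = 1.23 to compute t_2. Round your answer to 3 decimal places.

p(1.34) = -0.08248, p(1.23) = -0.99189
t_2 = 1.23000 − (-0.99189)·(1.23000 − 1.34000) / (-0.99189 − (-0.08248)) = 1.23000 − (0.10911)/(-0.90941) = 1.34998

1.350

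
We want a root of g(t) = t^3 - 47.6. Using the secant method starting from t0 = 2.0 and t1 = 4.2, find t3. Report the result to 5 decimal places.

3.57803

g(2.0) = -39.6000000, g(4.2) = 26.4880000
t2 = 4.2000000 − 26.4880000·(4.2000000 − 2.0000000) / (26.4880000 − (-39.6000000)) = 4.2000000 − (58.2736000)/(66.0880000) = 3.3182423
g(3.3182423) = -11.0637220
t3 = 3.3182423 − (-11.0637220)·(3.3182423 − 4.2000000) / (-11.0637220 − 26.4880000) = 3.3182423 − (9.7555216)/(-37.5517220) = 3.5780313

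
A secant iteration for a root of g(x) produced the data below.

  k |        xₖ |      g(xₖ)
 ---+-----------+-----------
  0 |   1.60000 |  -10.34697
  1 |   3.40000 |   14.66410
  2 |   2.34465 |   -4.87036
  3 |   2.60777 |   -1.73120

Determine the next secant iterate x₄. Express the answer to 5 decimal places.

x₄ = 2.60777 − (-1.73120)·(2.60777 − 2.34465) / (-1.73120 − (-4.87036))
   = 2.60777 − (-0.4555133)/(3.1391600) = 2.7528768

2.75288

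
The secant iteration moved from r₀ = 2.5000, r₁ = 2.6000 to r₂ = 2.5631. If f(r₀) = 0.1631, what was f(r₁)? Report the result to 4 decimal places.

The secant line through (2.5000, 0.1631) and (2.6000, f(r₁)) crosses zero at r₂ = 2.5631.
So (2.5000, 0.1631), (2.6000, f(r₁)), (2.5631, 0) are collinear:
f(r₁) = 0.1631 · (2.6000 − 2.5631) / (2.5000 − 2.5631) = 0.1631 · (0.036900)/(-0.063100) = -0.095379

-0.0954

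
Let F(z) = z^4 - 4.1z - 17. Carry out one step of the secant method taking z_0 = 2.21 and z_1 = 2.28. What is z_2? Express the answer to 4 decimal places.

2.2636

F(2.21) = -2.206567, F(2.28) = 0.675363
z_2 = 2.280000 − 0.675363·(2.280000 − 2.210000) / (0.675363 − (-2.206567)) = 2.280000 − (0.047275)/(2.881930) = 2.263596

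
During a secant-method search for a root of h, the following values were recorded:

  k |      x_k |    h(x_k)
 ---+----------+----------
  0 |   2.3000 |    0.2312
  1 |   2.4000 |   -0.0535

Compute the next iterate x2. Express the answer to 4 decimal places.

x2 = 2.4000 − (-0.0535)·(2.4000 − 2.3000) / (-0.0535 − 0.2312)
   = 2.4000 − (-0.005350)/(-0.284700) = 2.381208

2.3812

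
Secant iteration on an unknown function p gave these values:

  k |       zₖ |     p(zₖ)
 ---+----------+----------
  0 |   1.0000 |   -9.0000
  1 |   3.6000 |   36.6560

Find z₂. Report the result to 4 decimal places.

1.5125

z₂ = 3.6000 − 36.6560·(3.6000 − 1.0000) / (36.6560 − (-9.0000))
   = 3.6000 − (95.305600)/(45.656000) = 1.512528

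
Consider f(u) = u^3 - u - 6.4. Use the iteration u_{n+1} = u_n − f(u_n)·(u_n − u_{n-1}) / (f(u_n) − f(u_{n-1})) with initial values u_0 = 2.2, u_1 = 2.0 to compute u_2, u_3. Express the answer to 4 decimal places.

2.0327, 2.0357

f(2.2) = 2.048000, f(2.0) = -0.400000
u_2 = 2.000000 − (-0.400000)·(2.000000 − 2.200000) / (-0.400000 − 2.048000) = 2.000000 − (0.080000)/(-2.448000) = 2.032680
f(2.032680) = -0.034080
u_3 = 2.032680 − (-0.034080)·(2.032680 − 2.000000) / (-0.034080 − (-0.400000)) = 2.032680 − (-0.001114)/(0.365920) = 2.035723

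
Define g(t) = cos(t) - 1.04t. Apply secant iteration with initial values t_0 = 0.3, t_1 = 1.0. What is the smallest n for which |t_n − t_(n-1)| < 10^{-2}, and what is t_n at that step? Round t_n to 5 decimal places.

n = 4, t_n = 0.72178

g(0.3) = 0.6433365, g(1.0) = -0.4996977
t_2 = 1.0000000 − (-0.4996977)·(0.7000000)/(-1.1430342) = 0.6939826;  |Δ| = 0.3060174
g(0.6939826) = 0.0469630
t_3 = 0.6939826 − 0.0469630·(-0.3060174)/(0.5466607) = 0.7202722;  |Δ| = 0.0262896
g(0.7202722) = 0.0025432
t_4 = 0.7202722 − 0.0025432·(0.0262896)/(-0.0444198) = 0.7217773;  |Δ| = 0.0015052
|t_4 − t_3| = 0.0015052 < 10^{-2}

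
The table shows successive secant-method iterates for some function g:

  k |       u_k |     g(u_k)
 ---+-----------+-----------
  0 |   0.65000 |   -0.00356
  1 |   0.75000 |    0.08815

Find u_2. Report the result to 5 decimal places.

u_2 = 0.75000 − 0.08815·(0.75000 − 0.65000) / (0.08815 − (-0.00356))
   = 0.75000 − (0.0088150)/(0.0917100) = 0.6538818

0.65388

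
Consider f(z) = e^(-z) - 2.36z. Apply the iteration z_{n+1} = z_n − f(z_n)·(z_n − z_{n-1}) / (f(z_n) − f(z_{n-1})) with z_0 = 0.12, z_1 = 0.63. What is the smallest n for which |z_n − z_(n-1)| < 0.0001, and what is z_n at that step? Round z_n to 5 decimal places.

n = 5, z_n = 0.31060

f(0.12) = 0.6037204, f(0.63) = -0.9542082
z_2 = 0.6300000 − (-0.9542082)·(0.5100000)/(-1.5579286) = 0.3176326;  |Δ| = 0.3123674
f(0.3176326) = -0.0217427
z_3 = 0.3176326 − (-0.0217427)·(-0.3123674)/(0.9324655) = 0.3103490;  |Δ| = 0.0072836
f(0.3103490) = 0.0007675
z_4 = 0.3103490 − 0.0007675·(-0.0072836)/(0.0225101) = 0.3105973;  |Δ| = 0.0002483
f(0.3105973) = -0.0000006
z_5 = 0.3105973 − (-0.0000006)·(0.0002483)/(-0.0007681) = 0.3105971;  |Δ| = 0.0000002
|z_5 − z_4| = 0.0000002 < 0.0001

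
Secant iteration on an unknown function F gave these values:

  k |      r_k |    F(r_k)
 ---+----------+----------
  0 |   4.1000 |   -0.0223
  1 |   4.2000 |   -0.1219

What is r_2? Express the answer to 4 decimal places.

4.0776

r_2 = 4.2000 − (-0.1219)·(4.2000 − 4.1000) / (-0.1219 − (-0.0223))
   = 4.2000 − (-0.012190)/(-0.099600) = 4.077610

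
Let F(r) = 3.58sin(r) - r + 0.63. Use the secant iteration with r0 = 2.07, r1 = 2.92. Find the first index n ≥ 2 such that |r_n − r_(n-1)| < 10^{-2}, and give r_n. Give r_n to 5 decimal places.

n = 4, r_n = 2.56921

F(2.07) = 1.7031113, F(2.92) = -1.5031747
r2 = 2.9200000 − (-1.5031747)·(0.8500000)/(-3.2062860) = 2.5215020;  |Δ| = 0.3984980
F(2.5215020) = 0.1888679
r3 = 2.5215020 − 0.1888679·(-0.3984980)/(1.6920426) = 2.5659829;  |Δ| = 0.0444808
F(2.5659829) = 0.0127773
r4 = 2.5659829 − 0.0127773·(0.0444808)/(-0.1760906) = 2.5692104;  |Δ| = 0.0032276
|r4 − r3| = 0.0032276 < 10^{-2}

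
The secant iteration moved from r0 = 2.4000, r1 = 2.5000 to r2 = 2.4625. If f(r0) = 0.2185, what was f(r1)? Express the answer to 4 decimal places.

The secant line through (2.4000, 0.2185) and (2.5000, f(r1)) crosses zero at r2 = 2.4625.
So (2.4000, 0.2185), (2.5000, f(r1)), (2.4625, 0) are collinear:
f(r1) = 0.2185 · (2.5000 − 2.4625) / (2.4000 − 2.4625) = 0.2185 · (0.037500)/(-0.062500) = -0.131100

-0.1311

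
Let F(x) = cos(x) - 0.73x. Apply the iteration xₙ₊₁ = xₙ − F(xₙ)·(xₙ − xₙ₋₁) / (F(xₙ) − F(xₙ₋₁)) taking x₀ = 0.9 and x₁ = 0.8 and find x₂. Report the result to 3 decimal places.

0.876

F(0.9) = -0.03539, F(0.8) = 0.11271
x₂ = 0.80000 − 0.11271·(0.80000 − 0.90000) / (0.11271 − (-0.03539)) = 0.80000 − (-0.01127)/(0.14810) = 0.87610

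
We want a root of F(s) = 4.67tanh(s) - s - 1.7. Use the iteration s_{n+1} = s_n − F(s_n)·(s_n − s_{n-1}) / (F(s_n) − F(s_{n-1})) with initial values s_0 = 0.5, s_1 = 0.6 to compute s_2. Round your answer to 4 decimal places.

0.5168

F(0.5) = -0.041913, F(0.6) = 0.208021
s_2 = 0.600000 − 0.208021·(0.600000 − 0.500000) / (0.208021 − (-0.041913)) = 0.600000 − (0.020802)/(0.249934) = 0.516770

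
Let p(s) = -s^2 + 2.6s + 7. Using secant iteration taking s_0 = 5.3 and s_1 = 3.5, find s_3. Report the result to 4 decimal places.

p(5.3) = -7.310000, p(3.5) = 3.850000
s_2 = 3.500000 − 3.850000·(3.500000 − 5.300000) / (3.850000 − (-7.310000)) = 3.500000 − (-6.930000)/(11.160000) = 4.120968
p(4.120968) = 0.732141
s_3 = 4.120968 − 0.732141·(4.120968 − 3.500000) / (0.732141 − 3.850000) = 4.120968 − (0.454636)/(-3.117859) = 4.266784

4.2668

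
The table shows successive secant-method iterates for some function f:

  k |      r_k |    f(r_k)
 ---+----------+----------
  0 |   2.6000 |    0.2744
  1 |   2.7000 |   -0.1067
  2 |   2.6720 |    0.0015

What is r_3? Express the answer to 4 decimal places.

r_3 = 2.6720 − 0.0015·(2.6720 − 2.7000) / (0.0015 − (-0.1067))
   = 2.6720 − (-0.000042)/(0.108200) = 2.672388

2.6724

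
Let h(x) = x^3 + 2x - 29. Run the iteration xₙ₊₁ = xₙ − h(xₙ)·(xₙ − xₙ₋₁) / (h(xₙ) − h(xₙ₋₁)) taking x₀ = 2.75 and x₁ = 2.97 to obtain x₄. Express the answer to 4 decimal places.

h(2.75) = -2.703125, h(2.97) = 3.138073
x₂ = 2.970000 − 3.138073·(2.970000 − 2.750000) / (3.138073 − (-2.703125)) = 2.970000 − (0.690376)/(5.841198) = 2.851809
h(2.851809) = -0.103144
x₃ = 2.851809 − (-0.103144)·(2.851809 − 2.970000) / (-0.103144 − 3.138073) = 2.851809 − (0.012191)/(-3.241217) = 2.855570
h(2.855570) = -0.003735
x₄ = 2.855570 − (-0.003735)·(2.855570 − 2.851809) / (-0.003735 − (-0.103144)) = 2.855570 − (-0.000014)/(0.099409) = 2.855712

2.8557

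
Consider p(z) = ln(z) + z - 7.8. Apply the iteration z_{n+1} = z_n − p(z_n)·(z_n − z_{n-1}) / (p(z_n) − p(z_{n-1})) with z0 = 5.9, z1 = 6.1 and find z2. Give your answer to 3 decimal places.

6.007

p(5.9) = -0.12505, p(6.1) = 0.10829
z2 = 6.10000 − 0.10829·(6.10000 − 5.90000) / (0.10829 − (-0.12505)) = 6.10000 − (0.02166)/(0.23334) = 6.00718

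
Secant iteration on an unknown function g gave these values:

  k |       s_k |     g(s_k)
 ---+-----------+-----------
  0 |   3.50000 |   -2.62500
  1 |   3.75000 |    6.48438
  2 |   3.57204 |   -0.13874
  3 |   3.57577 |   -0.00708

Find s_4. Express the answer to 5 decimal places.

s_4 = 3.57577 − (-0.00708)·(3.57577 − 3.57204) / (-0.00708 − (-0.13874))
   = 3.57577 − (-0.0000264)/(0.1316600) = 3.5759706

3.57597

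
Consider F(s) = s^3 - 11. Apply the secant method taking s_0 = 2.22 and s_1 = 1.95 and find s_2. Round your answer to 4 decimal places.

F(2.22) = -0.058952, F(1.95) = -3.585125
s_2 = 1.950000 − (-3.585125)·(1.950000 − 2.220000) / (-3.585125 − (-0.058952)) = 1.950000 − (0.967984)/(-3.526173) = 2.224514

2.2245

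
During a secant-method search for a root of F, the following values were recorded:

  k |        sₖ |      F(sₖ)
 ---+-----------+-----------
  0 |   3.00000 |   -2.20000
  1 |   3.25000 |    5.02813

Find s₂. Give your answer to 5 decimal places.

3.07609

s₂ = 3.25000 − 5.02813·(3.25000 − 3.00000) / (5.02813 − (-2.20000))
   = 3.25000 − (1.2570325)/(7.2281300) = 3.0760916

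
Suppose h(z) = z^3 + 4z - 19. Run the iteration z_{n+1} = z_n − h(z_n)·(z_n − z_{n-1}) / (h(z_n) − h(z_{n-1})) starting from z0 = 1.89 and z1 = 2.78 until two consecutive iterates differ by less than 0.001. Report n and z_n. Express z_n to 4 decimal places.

n = 5, z_n = 2.1756

h(1.89) = -4.688731, h(2.78) = 13.604952
z2 = 2.780000 − 13.604952·(0.890000)/(18.293683) = 2.118110;  |Δ| = 0.661890
h(2.118110) = -1.024894
z3 = 2.118110 − (-1.024894)·(-0.661890)/(-14.629846) = 2.164479;  |Δ| = 0.046369
h(2.164479) = -0.201573
z4 = 2.164479 − (-0.201573)·(0.046369)/(0.823321) = 2.175831;  |Δ| = 0.011352
h(2.175831) = 0.004232
z5 = 2.175831 − 0.004232·(0.011352)/(0.205805) = 2.175598;  |Δ| = 0.000233
|z5 − z4| = 0.000233 < 0.001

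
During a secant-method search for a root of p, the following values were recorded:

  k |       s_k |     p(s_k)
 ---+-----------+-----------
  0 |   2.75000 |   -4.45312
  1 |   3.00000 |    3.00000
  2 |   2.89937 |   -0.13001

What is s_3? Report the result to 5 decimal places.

s_3 = 2.89937 − (-0.13001)·(2.89937 − 3.00000) / (-0.13001 − 3.00000)
   = 2.89937 − (0.0130829)/(-3.1300100) = 2.9035498

2.90355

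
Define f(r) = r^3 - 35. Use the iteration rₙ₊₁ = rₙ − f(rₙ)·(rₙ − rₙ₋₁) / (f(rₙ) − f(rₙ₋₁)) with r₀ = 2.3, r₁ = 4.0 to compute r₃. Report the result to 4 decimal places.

3.2265

f(2.3) = -22.833000, f(4.0) = 29.000000
r₂ = 4.000000 − 29.000000·(4.000000 − 2.300000) / (29.000000 − (-22.833000)) = 4.000000 − (49.300000)/(51.833000) = 3.048868
f(3.048868) = -6.658941
r₃ = 3.048868 − (-6.658941)·(3.048868 − 4.000000) / (-6.658941 − 29.000000) = 3.048868 − (6.333529)/(-35.658941) = 3.226483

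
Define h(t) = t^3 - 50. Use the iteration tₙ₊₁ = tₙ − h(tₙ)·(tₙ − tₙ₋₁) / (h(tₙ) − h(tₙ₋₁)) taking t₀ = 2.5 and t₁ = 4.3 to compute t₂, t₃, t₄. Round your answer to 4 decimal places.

h(2.5) = -34.375000, h(4.3) = 29.507000
t₂ = 4.300000 − 29.507000·(4.300000 − 2.500000) / (29.507000 − (-34.375000)) = 4.300000 − (53.112600)/(63.882000) = 3.468583
h(3.468583) = -8.269253
t₃ = 3.468583 − (-8.269253)·(3.468583 − 4.300000) / (-8.269253 − 29.507000) = 3.468583 − (6.875200)/(-37.776253) = 3.650581
h(3.650581) = -1.349665
t₄ = 3.650581 − (-1.349665)·(3.650581 − 3.468583) / (-1.349665 − (-8.269253)) = 3.650581 − (-0.245636)/(6.919588) = 3.686079

3.4686, 3.6506, 3.6861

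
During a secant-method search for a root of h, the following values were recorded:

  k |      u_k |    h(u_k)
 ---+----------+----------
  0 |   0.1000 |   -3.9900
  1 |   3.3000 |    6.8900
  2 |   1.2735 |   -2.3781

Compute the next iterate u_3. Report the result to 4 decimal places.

1.7935

u_3 = 1.2735 − (-2.3781)·(1.2735 − 3.3000) / (-2.3781 − 6.8900)
   = 1.2735 − (4.819220)/(-9.268100) = 1.793479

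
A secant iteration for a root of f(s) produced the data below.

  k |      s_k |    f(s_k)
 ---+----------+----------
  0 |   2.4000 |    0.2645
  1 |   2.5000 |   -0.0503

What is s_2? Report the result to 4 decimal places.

s_2 = 2.5000 − (-0.0503)·(2.5000 − 2.4000) / (-0.0503 − 0.2645)
   = 2.5000 − (-0.005030)/(-0.314800) = 2.484022

2.4840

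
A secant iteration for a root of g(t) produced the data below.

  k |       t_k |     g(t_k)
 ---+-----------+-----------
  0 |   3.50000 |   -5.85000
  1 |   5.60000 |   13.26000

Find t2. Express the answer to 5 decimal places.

4.14286

t2 = 5.60000 − 13.26000·(5.60000 − 3.50000) / (13.26000 − (-5.85000))
   = 5.60000 − (27.8460000)/(19.1100000) = 4.1428571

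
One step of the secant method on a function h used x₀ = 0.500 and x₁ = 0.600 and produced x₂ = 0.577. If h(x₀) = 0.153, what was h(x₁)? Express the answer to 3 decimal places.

The secant line through (0.500, 0.153) and (0.600, h(x₁)) crosses zero at x₂ = 0.577.
So (0.500, 0.153), (0.600, h(x₁)), (0.577, 0) are collinear:
h(x₁) = 0.153 · (0.600 − 0.577) / (0.500 − 0.577) = 0.153 · (0.02300)/(-0.07700) = -0.04570

-0.046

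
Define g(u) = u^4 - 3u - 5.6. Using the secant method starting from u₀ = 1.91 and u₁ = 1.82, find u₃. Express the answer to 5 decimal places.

g(1.91) = 1.9786336, g(1.82) = -0.0880062
u₂ = 1.8200000 − (-0.0880062)·(1.8200000 − 1.9100000) / (-0.0880062 − 1.9786336) = 1.8200000 − (0.0079206)/(-2.0666398) = 1.8238326
g(1.8238326) = -0.0067918
u₃ = 1.8238326 − (-0.0067918)·(1.8238326 − 1.8200000) / (-0.0067918 − (-0.0880062)) = 1.8238326 − (-0.0000260)/(0.0812145) = 1.8241531

1.82415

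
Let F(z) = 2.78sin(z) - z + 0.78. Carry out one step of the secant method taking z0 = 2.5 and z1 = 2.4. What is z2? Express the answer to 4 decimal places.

F(2.5) = -0.056247, F(2.4) = 0.257788
z2 = 2.400000 − 0.257788·(2.400000 − 2.500000) / (0.257788 − (-0.056247)) = 2.400000 − (-0.025779)/(0.314035) = 2.482089

2.4821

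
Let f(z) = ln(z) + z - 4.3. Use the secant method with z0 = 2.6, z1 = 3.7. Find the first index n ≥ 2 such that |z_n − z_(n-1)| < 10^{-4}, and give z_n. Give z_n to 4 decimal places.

f(2.6) = -0.744489, f(3.7) = 0.708333
z2 = 3.700000 − 0.708333·(1.100000)/(1.452821) = 3.163688;  |Δ| = 0.536312
f(3.163688) = 0.015426
z3 = 3.163688 − 0.015426·(-0.536312)/(-0.692907) = 3.151748;  |Δ| = 0.011940
f(3.151748) = -0.000295
z4 = 3.151748 − (-0.000295)·(-0.011940)/(-0.015721) = 3.151972;  |Δ| = 0.000224
f(3.151972) = 0.000000
z5 = 3.151972 − 0.000000·(0.000224)/(0.000295) = 3.151972;  |Δ| = 0.000000
|z5 − z4| = 0.000000 < 10^{-4}

n = 5, z_n = 3.1520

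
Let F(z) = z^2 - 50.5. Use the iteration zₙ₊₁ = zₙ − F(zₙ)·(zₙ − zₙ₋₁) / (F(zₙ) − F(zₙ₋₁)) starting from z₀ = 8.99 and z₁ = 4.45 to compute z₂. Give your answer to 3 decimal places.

6.734

F(8.99) = 30.32010, F(4.45) = -30.69750
z₂ = 4.45000 − (-30.69750)·(4.45000 − 8.99000) / (-30.69750 − 30.32010) = 4.45000 − (139.36665)/(-61.01760) = 6.73404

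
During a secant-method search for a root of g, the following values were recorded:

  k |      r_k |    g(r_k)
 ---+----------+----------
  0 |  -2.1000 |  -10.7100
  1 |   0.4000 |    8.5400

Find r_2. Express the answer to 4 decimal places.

r_2 = 0.4000 − 8.5400·(0.4000 − (-2.1000)) / (8.5400 − (-10.7100))
   = 0.4000 − (21.350000)/(19.250000) = -0.709091

-0.7091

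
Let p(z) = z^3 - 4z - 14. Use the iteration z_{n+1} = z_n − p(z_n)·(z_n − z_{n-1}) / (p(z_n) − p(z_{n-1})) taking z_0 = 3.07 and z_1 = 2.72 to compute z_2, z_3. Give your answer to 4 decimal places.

p(3.07) = 2.654443, p(2.72) = -4.756352
z_2 = 2.720000 − (-4.756352)·(2.720000 − 3.070000) / (-4.756352 − 2.654443) = 2.720000 − (1.664723)/(-7.410795) = 2.944635
p(2.944635) = -0.245979
z_3 = 2.944635 − (-0.245979)·(2.944635 − 2.720000) / (-0.245979 − (-4.756352)) = 2.944635 − (-0.055256)/(4.510373) = 2.956886

2.9446, 2.9569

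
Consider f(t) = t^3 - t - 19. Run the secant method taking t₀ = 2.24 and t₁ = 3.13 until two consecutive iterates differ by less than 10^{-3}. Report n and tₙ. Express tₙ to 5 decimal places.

f(2.24) = -10.0005760, f(3.13) = 8.5342970
t₂ = 3.1300000 − 8.5342970·(0.8900000)/(18.5348730) = 2.7202036;  |Δ| = 0.4097964
f(2.7202036) = -1.5920364
t₃ = 2.7202036 − (-1.5920364)·(-0.4097964)/(-10.1263334) = 2.7846307;  |Δ| = 0.0644272
f(2.7846307) = -0.1921351
t₄ = 2.7846307 − (-0.1921351)·(0.0644272)/(1.3999014) = 2.7934733;  |Δ| = 0.0088426
f(2.7934733) = 0.0053764
t₅ = 2.7934733 − 0.0053764·(0.0088426)/(0.1975115) = 2.7932326;  |Δ| = 0.0002407
|t₅ − t₄| = 0.0002407 < 10^{-3}

n = 5, tₙ = 2.79323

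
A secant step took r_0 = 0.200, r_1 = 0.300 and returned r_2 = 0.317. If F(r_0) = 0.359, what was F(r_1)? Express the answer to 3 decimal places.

The secant line through (0.200, 0.359) and (0.300, F(r_1)) crosses zero at r_2 = 0.317.
So (0.200, 0.359), (0.300, F(r_1)), (0.317, 0) are collinear:
F(r_1) = 0.359 · (0.300 − 0.317) / (0.200 − 0.317) = 0.359 · (-0.01700)/(-0.11700) = 0.05216

0.052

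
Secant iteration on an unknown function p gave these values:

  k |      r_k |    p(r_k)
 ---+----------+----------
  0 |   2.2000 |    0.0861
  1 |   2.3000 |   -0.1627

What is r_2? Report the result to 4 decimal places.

2.2346

r_2 = 2.3000 − (-0.1627)·(2.3000 − 2.2000) / (-0.1627 − 0.0861)
   = 2.3000 − (-0.016270)/(-0.248800) = 2.234606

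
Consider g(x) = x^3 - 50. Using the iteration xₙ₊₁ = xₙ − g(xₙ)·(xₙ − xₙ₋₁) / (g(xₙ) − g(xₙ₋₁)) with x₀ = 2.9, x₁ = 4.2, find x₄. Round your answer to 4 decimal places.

3.6845

g(2.9) = -25.611000, g(4.2) = 24.088000
x₂ = 4.200000 − 24.088000·(4.200000 − 2.900000) / (24.088000 − (-25.611000)) = 4.200000 − (31.314400)/(49.699000) = 3.569919
g(3.569919) = -4.503807
x₃ = 3.569919 − (-4.503807)·(3.569919 − 4.200000) / (-4.503807 − 24.088000) = 3.569919 − (2.837764)/(-28.591807) = 3.669170
g(3.669170) = -0.602673
x₄ = 3.669170 − (-0.602673)·(3.669170 − 3.569919) / (-0.602673 − (-4.503807)) = 3.669170 − (-0.059816)/(3.901134) = 3.684503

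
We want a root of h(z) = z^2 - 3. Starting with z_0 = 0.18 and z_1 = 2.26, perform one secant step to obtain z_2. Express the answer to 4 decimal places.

h(0.18) = -2.967600, h(2.26) = 2.107600
z_2 = 2.260000 − 2.107600·(2.260000 − 0.180000) / (2.107600 − (-2.967600)) = 2.260000 − (4.383808)/(5.075200) = 1.396230

1.3962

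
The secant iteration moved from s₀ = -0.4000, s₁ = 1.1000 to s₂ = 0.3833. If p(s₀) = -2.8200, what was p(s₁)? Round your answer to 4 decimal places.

2.5802

The secant line through (-0.4000, -2.8200) and (1.1000, p(s₁)) crosses zero at s₂ = 0.3833.
So (-0.4000, -2.8200), (1.1000, p(s₁)), (0.3833, 0) are collinear:
p(s₁) = -2.8200 · (1.1000 − 0.3833) / (-0.4000 − 0.3833) = -2.8200 · (0.716700)/(-0.783300) = 2.580230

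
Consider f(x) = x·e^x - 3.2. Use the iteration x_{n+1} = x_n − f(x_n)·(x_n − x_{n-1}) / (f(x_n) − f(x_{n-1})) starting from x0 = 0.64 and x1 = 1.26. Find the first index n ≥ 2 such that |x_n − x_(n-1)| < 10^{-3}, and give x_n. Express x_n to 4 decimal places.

n = 5, x_n = 1.0832

f(0.64) = -1.986252, f(1.26) = 1.242031
x2 = 1.260000 − 1.242031·(0.620000)/(3.228283) = 1.021465;  |Δ| = 0.238535
f(1.021465) = -0.363127
x3 = 1.021465 − (-0.363127)·(-0.238535)/(-1.605158) = 1.075427;  |Δ| = 0.053963
f(1.075427) = -0.047658
x4 = 1.075427 − (-0.047658)·(0.053963)/(0.315469) = 1.083580;  |Δ| = 0.008152
f(1.083580) = 0.002237
x5 = 1.083580 − 0.002237·(0.008152)/(0.049895) = 1.083214;  |Δ| = 0.000366
|x5 − x4| = 0.000366 < 10^{-3}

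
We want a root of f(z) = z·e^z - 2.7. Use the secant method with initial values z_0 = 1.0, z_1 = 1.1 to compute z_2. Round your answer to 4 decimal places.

f(1.0) = 0.018282, f(1.1) = 0.604583
z_2 = 1.100000 − 0.604583·(1.100000 − 1.000000) / (0.604583 − 0.018282) = 1.100000 − (0.060458)/(0.586301) = 0.996882

0.9969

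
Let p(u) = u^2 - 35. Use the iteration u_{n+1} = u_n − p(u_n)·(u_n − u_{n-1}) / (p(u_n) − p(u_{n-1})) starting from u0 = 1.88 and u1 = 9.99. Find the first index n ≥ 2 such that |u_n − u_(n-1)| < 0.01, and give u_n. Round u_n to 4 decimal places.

p(1.88) = -31.465600, p(9.99) = 64.800100
u2 = 9.990000 − 64.800100·(8.110000)/(96.265700) = 4.530851;  |Δ| = 5.459149
p(4.530851) = -14.471390
u3 = 4.530851 − (-14.471390)·(-5.459149)/(-79.271490) = 5.527445;  |Δ| = 0.996594
p(5.527445) = -4.447355
u4 = 5.527445 − (-4.447355)·(0.996594)/(10.024035) = 5.969603;  |Δ| = 0.442158
p(5.969603) = 0.636155
u5 = 5.969603 − 0.636155·(0.442158)/(5.083511) = 5.914271;  |Δ| = 0.055332
p(5.914271) = -0.021404
u6 = 5.914271 − (-0.021404)·(-0.055332)/(-0.657559) = 5.916072;  |Δ| = 0.001801
|u6 − u5| = 0.001801 < 0.01

n = 6, u_n = 5.9161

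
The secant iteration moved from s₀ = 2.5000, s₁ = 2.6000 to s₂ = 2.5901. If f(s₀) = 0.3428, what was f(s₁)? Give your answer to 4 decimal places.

The secant line through (2.5000, 0.3428) and (2.6000, f(s₁)) crosses zero at s₂ = 2.5901.
So (2.5000, 0.3428), (2.6000, f(s₁)), (2.5901, 0) are collinear:
f(s₁) = 0.3428 · (2.6000 − 2.5901) / (2.5000 − 2.5901) = 0.3428 · (0.009900)/(-0.090100) = -0.037666

-0.0377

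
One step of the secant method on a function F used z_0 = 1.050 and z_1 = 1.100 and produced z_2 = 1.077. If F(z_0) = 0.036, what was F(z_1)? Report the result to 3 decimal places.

The secant line through (1.050, 0.036) and (1.100, F(z_1)) crosses zero at z_2 = 1.077.
So (1.050, 0.036), (1.100, F(z_1)), (1.077, 0) are collinear:
F(z_1) = 0.036 · (1.100 − 1.077) / (1.050 − 1.077) = 0.036 · (0.02300)/(-0.02700) = -0.03067

-0.031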